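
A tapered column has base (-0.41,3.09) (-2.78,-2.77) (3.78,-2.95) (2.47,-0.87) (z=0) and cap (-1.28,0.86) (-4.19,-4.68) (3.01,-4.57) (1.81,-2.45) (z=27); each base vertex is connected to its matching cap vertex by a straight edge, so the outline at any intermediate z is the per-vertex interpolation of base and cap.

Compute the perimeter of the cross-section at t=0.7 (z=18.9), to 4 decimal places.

Perimeter at t=0.7: 20.3516

Cross-section at t=0.7: each vertex is (1-t)·p0[i] + t·p1[i].
  v1: (1-0.7)·(-0.41,3.09) + 0.7·(-1.28,0.86) = (-1.0190,1.5290)
  v2: (1-0.7)·(-2.78,-2.77) + 0.7·(-4.19,-4.68) = (-3.7670,-4.1070)
  v3: (1-0.7)·(3.78,-2.95) + 0.7·(3.01,-4.57) = (3.2410,-4.0840)
  v4: (1-0.7)·(2.47,-0.87) + 0.7·(1.81,-2.45) = (2.0080,-1.9760)
Perimeter = Σ |v_{i+1} − v_i|:
  edge 1→2: √(-2.7480² + -5.6360²) = 6.2702 (running 6.2702)
  edge 2→3: √(7.0080² + 0.0230²) = 7.0080 (running 13.2783)
  edge 3→4: √(-1.2330² + 2.1080²) = 2.4421 (running 15.7204)
  edge 4→1: √(-3.0270² + 3.5050²) = 4.6312 (running 20.3516)
Perimeter = 20.3516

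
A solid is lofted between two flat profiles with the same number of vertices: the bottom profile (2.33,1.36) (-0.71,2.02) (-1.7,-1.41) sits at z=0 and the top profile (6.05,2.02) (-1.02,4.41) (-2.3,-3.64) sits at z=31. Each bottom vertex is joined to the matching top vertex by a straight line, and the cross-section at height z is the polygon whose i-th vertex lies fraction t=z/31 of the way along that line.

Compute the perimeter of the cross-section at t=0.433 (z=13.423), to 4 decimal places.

Perimeter at t=0.433: 17.6726

Cross-section at t=0.433: each vertex is (1-t)·p0[i] + t·p1[i].
  v1: (1-0.433)·(2.33,1.36) + 0.433·(6.05,2.02) = (3.9408,1.6458)
  v2: (1-0.433)·(-0.71,2.02) + 0.433·(-1.02,4.41) = (-0.8442,3.0549)
  v3: (1-0.433)·(-1.7,-1.41) + 0.433·(-2.3,-3.64) = (-1.9598,-2.3756)
Perimeter = Σ |v_{i+1} − v_i|:
  edge 1→2: √(-4.7850² + 1.4091²) = 4.9882 (running 4.9882)
  edge 2→3: √(-1.1156² + -5.4305²) = 5.5439 (running 10.5320)
  edge 3→1: √(5.9006² + 4.0214²) = 7.1406 (running 17.6726)
Perimeter = 17.6726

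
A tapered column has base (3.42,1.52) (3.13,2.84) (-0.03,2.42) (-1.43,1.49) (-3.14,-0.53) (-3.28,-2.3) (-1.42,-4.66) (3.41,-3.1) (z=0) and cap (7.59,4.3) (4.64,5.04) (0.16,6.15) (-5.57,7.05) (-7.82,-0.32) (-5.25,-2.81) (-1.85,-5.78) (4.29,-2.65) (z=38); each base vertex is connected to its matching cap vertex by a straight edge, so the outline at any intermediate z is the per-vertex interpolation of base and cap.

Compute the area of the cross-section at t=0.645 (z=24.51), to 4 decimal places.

Cross-section at t=0.645: each vertex is (1-t)·p0[i] + t·p1[i].
  v1: (1-0.645)·(3.42,1.52) + 0.645·(7.59,4.3) = (6.1097,3.3131)
  v2: (1-0.645)·(3.13,2.84) + 0.645·(4.64,5.04) = (4.1039,4.2590)
  v3: (1-0.645)·(-0.03,2.42) + 0.645·(0.16,6.15) = (0.0925,4.8258)
  v4: (1-0.645)·(-1.43,1.49) + 0.645·(-5.57,7.05) = (-4.1003,5.0762)
  v5: (1-0.645)·(-3.14,-0.53) + 0.645·(-7.82,-0.32) = (-6.1586,-0.3946)
  v6: (1-0.645)·(-3.28,-2.3) + 0.645·(-5.25,-2.81) = (-4.5507,-2.6290)
  v7: (1-0.645)·(-1.42,-4.66) + 0.645·(-1.85,-5.78) = (-1.6974,-5.3824)
  v8: (1-0.645)·(3.41,-3.1) + 0.645·(4.29,-2.65) = (3.9776,-2.8098)
Shoelace sum Σ(x_i·y_{i+1} − x_{i+1}·y_i):
  i=1: 6.1097·4.2590 − 4.1039·3.3131 = +12.4242 (running +12.4242)
  i=2: 4.1039·4.8258 − 0.0925·4.2590 = +19.4109 (running +31.8351)
  i=3: 0.0925·5.0762 − -4.1003·4.8258 = +20.2572 (running +52.0923)
  i=4: -4.1003·-0.3946 − -6.1586·5.0762 = +32.8801 (running +84.9724)
  i=5: -6.1586·-2.6290 − -4.5507·-0.3946 = +14.3952 (running +99.3676)
  i=6: -4.5507·-5.3824 − -1.6974·-2.6290 = +20.0312 (running +119.3987)
  i=7: -1.6974·-2.8098 − 3.9776·-5.3824 = +26.1782 (running +145.5769)
  i=8: 3.9776·3.3131 − 6.1097·-2.8098 = +30.3448 (running +175.9217)
Area = |Σ|/2 = |175.9217|/2 = 87.9608

Area at t=0.645: 87.9608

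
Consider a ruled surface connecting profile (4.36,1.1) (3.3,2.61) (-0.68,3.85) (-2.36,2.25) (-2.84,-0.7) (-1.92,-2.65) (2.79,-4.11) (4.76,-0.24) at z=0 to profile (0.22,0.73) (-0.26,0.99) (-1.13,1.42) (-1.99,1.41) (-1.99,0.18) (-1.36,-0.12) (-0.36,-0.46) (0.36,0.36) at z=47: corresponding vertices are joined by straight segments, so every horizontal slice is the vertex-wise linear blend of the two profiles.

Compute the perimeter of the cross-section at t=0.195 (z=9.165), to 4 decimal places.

Perimeter at t=0.195: 20.6841

Cross-section at t=0.195: each vertex is (1-t)·p0[i] + t·p1[i].
  v1: (1-0.195)·(4.36,1.1) + 0.195·(0.22,0.73) = (3.5527,1.0278)
  v2: (1-0.195)·(3.3,2.61) + 0.195·(-0.26,0.99) = (2.6058,2.2941)
  v3: (1-0.195)·(-0.68,3.85) + 0.195·(-1.13,1.42) = (-0.7677,3.3761)
  v4: (1-0.195)·(-2.36,2.25) + 0.195·(-1.99,1.41) = (-2.2878,2.0862)
  v5: (1-0.195)·(-2.84,-0.7) + 0.195·(-1.99,0.18) = (-2.6742,-0.5284)
  v6: (1-0.195)·(-1.92,-2.65) + 0.195·(-1.36,-0.12) = (-1.8108,-2.1566)
  v7: (1-0.195)·(2.79,-4.11) + 0.195·(-0.36,-0.46) = (2.1757,-3.3982)
  v8: (1-0.195)·(4.76,-0.24) + 0.195·(0.36,0.36) = (3.9020,-0.1230)
Perimeter = Σ |v_{i+1} − v_i|:
  edge 1→2: √(-0.9469² + 1.2662²) = 1.5811 (running 1.5811)
  edge 2→3: √(-3.3735² + 1.0820²) = 3.5428 (running 5.1240)
  edge 3→4: √(-1.5201² + -1.2899²) = 1.9937 (running 7.1176)
  edge 4→5: √(-0.3864² + -2.6146²) = 2.6430 (running 9.7606)
  edge 5→6: √(0.8634² + -1.6282²) = 1.8430 (running 11.6037)
  edge 6→7: √(3.9865² + -1.2416²) = 4.1754 (running 15.7791)
  edge 7→8: √(1.7262² + 3.2753²) = 3.7023 (running 19.4814)
  edge 8→1: √(-0.3493² + 1.1508²) = 1.2027 (running 20.6841)
Perimeter = 20.6841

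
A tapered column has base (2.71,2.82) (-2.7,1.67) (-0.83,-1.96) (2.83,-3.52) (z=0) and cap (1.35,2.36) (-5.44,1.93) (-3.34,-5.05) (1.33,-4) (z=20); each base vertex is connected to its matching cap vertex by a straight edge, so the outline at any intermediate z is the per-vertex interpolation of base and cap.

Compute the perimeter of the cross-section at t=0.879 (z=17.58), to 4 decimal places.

Perimeter at t=0.879: 24.5009

Cross-section at t=0.879: each vertex is (1-t)·p0[i] + t·p1[i].
  v1: (1-0.879)·(2.71,2.82) + 0.879·(1.35,2.36) = (1.5146,2.4157)
  v2: (1-0.879)·(-2.7,1.67) + 0.879·(-5.44,1.93) = (-5.1085,1.8985)
  v3: (1-0.879)·(-0.83,-1.96) + 0.879·(-3.34,-5.05) = (-3.0363,-4.6761)
  v4: (1-0.879)·(2.83,-3.52) + 0.879·(1.33,-4) = (1.5115,-3.9419)
Perimeter = Σ |v_{i+1} − v_i|:
  edge 1→2: √(-6.6230² + -0.5171²) = 6.6432 (running 6.6432)
  edge 2→3: √(2.0722² + -6.5747²) = 6.8935 (running 13.5366)
  edge 3→4: √(4.5478² + 0.7342²) = 4.6067 (running 18.1433)
  edge 4→1: √(0.0031² + 6.3576²) = 6.3576 (running 24.5009)
Perimeter = 24.5009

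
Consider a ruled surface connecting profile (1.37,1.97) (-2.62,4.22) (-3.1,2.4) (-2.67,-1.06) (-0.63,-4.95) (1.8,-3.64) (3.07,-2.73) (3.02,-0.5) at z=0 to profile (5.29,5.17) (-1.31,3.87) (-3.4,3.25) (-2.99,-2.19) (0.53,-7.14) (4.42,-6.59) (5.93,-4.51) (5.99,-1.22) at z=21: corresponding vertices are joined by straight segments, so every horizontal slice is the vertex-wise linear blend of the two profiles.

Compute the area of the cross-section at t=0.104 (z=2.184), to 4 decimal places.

Cross-section at t=0.104: each vertex is (1-t)·p0[i] + t·p1[i].
  v1: (1-0.104)·(1.37,1.97) + 0.104·(5.29,5.17) = (1.7777,2.3028)
  v2: (1-0.104)·(-2.62,4.22) + 0.104·(-1.31,3.87) = (-2.4838,4.1836)
  v3: (1-0.104)·(-3.1,2.4) + 0.104·(-3.4,3.25) = (-3.1312,2.4884)
  v4: (1-0.104)·(-2.67,-1.06) + 0.104·(-2.99,-2.19) = (-2.7033,-1.1775)
  v5: (1-0.104)·(-0.63,-4.95) + 0.104·(0.53,-7.14) = (-0.5094,-5.1778)
  v6: (1-0.104)·(1.8,-3.64) + 0.104·(4.42,-6.59) = (2.0725,-3.9468)
  v7: (1-0.104)·(3.07,-2.73) + 0.104·(5.93,-4.51) = (3.3674,-2.9151)
  v8: (1-0.104)·(3.02,-0.5) + 0.104·(5.99,-1.22) = (3.3289,-0.5749)
Shoelace sum Σ(x_i·y_{i+1} − x_{i+1}·y_i):
  i=1: 1.7777·4.1836 − -2.4838·2.3028 = +13.1567 (running +13.1567)
  i=2: -2.4838·2.4884 − -3.1312·4.1836 = +6.9191 (running +20.0758)
  i=3: -3.1312·-1.1775 − -2.7033·2.4884 = +10.4139 (running +30.4897)
  i=4: -2.7033·-5.1778 − -0.5094·-1.1775 = +13.3972 (running +43.8869)
  i=5: -0.5094·-3.9468 − 2.0725·-5.1778 = +12.7411 (running +56.6280)
  i=6: 2.0725·-2.9151 − 3.3674·-3.9468 = +7.2491 (running +63.8771)
  i=7: 3.3674·-0.5749 − 3.3289·-2.9151 = +7.7682 (running +71.6453)
  i=8: 3.3289·2.3028 − 1.7777·-0.5749 = +8.6877 (running +80.3330)
Area = |Σ|/2 = |80.3330|/2 = 40.1665

Area at t=0.104: 40.1665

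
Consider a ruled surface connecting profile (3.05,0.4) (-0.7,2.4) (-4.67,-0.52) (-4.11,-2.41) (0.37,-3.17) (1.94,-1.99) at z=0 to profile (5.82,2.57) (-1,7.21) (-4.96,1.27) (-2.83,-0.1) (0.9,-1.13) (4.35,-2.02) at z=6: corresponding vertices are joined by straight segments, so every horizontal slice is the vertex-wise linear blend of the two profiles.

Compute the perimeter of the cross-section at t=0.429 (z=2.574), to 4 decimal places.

Perimeter at t=0.429: 24.0280

Cross-section at t=0.429: each vertex is (1-t)·p0[i] + t·p1[i].
  v1: (1-0.429)·(3.05,0.4) + 0.429·(5.82,2.57) = (4.2383,1.3309)
  v2: (1-0.429)·(-0.7,2.4) + 0.429·(-1,7.21) = (-0.8287,4.4635)
  v3: (1-0.429)·(-4.67,-0.52) + 0.429·(-4.96,1.27) = (-4.7944,0.2479)
  v4: (1-0.429)·(-4.11,-2.41) + 0.429·(-2.83,-0.1) = (-3.5609,-1.4190)
  v5: (1-0.429)·(0.37,-3.17) + 0.429·(0.9,-1.13) = (0.5974,-2.2948)
  v6: (1-0.429)·(1.94,-1.99) + 0.429·(4.35,-2.02) = (2.9739,-2.0029)
Perimeter = Σ |v_{i+1} − v_i|:
  edge 1→2: √(-5.0670² + 3.1326²) = 5.9572 (running 5.9572)
  edge 2→3: √(-3.9657² + -4.2156²) = 5.7877 (running 11.7449)
  edge 3→4: √(1.2335² + -1.6669²) = 2.0737 (running 13.8186)
  edge 4→5: √(4.1582² + -0.8758²) = 4.2495 (running 18.0681)
  edge 5→6: √(2.3765² + 0.2920²) = 2.3944 (running 20.4625)
  edge 6→1: √(1.2644² + 3.3338²) = 3.5655 (running 24.0280)
Perimeter = 24.0280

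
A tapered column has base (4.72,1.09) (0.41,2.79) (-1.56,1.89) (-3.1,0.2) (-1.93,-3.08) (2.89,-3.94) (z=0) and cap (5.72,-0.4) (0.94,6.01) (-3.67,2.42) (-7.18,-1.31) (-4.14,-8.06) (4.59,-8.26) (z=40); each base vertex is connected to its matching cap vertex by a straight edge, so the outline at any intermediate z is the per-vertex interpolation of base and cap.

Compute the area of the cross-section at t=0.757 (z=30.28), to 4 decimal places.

Cross-section at t=0.757: each vertex is (1-t)·p0[i] + t·p1[i].
  v1: (1-0.757)·(4.72,1.09) + 0.757·(5.72,-0.4) = (5.4770,-0.0379)
  v2: (1-0.757)·(0.41,2.79) + 0.757·(0.94,6.01) = (0.8112,5.2275)
  v3: (1-0.757)·(-1.56,1.89) + 0.757·(-3.67,2.42) = (-3.1573,2.2912)
  v4: (1-0.757)·(-3.1,0.2) + 0.757·(-7.18,-1.31) = (-6.1886,-0.9431)
  v5: (1-0.757)·(-1.93,-3.08) + 0.757·(-4.14,-8.06) = (-3.6030,-6.8499)
  v6: (1-0.757)·(2.89,-3.94) + 0.757·(4.59,-8.26) = (4.1769,-7.2102)
Shoelace sum Σ(x_i·y_{i+1} − x_{i+1}·y_i):
  i=1: 5.4770·5.2275 − 0.8112·-0.0379 = +28.6620 (running +28.6620)
  i=2: 0.8112·2.2912 − -3.1573·5.2275 = +18.3634 (running +47.0254)
  i=3: -3.1573·-0.9431 − -6.1886·2.2912 = +17.1568 (running +64.1822)
  i=4: -6.1886·-6.8499 − -3.6030·-0.9431 = +38.9929 (running +103.1751)
  i=5: -3.6030·-7.2102 − 4.1769·-6.8499 = +54.5895 (running +157.7646)
  i=6: 4.1769·-0.0379 − 5.4770·-7.2102 = +39.3321 (running +197.0967)
Area = |Σ|/2 = |197.0967|/2 = 98.5483

Area at t=0.757: 98.5483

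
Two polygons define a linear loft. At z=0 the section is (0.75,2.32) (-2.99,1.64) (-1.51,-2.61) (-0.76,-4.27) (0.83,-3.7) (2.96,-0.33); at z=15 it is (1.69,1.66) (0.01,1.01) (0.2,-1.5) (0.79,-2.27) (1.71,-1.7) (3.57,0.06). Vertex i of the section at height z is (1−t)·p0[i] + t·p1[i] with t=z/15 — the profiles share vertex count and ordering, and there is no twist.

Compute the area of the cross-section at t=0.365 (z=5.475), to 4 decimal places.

Cross-section at t=0.365: each vertex is (1-t)·p0[i] + t·p1[i].
  v1: (1-0.365)·(0.75,2.32) + 0.365·(1.69,1.66) = (1.0931,2.0791)
  v2: (1-0.365)·(-2.99,1.64) + 0.365·(0.01,1.01) = (-1.8950,1.4100)
  v3: (1-0.365)·(-1.51,-2.61) + 0.365·(0.2,-1.5) = (-0.8859,-2.2048)
  v4: (1-0.365)·(-0.76,-4.27) + 0.365·(0.79,-2.27) = (-0.1943,-3.5400)
  v5: (1-0.365)·(0.83,-3.7) + 0.365·(1.71,-1.7) = (1.1512,-2.9700)
  v6: (1-0.365)·(2.96,-0.33) + 0.365·(3.57,0.06) = (3.1826,-0.1877)
Shoelace sum Σ(x_i·y_{i+1} − x_{i+1}·y_i):
  i=1: 1.0931·1.4100 − -1.8950·2.0791 = +5.4812 (running +5.4812)
  i=2: -1.8950·-2.2048 − -0.8859·1.4100 = +5.4273 (running +10.9085)
  i=3: -0.8859·-3.5400 − -0.1943·-2.2048 = +2.7076 (running +13.6161)
  i=4: -0.1943·-2.9700 − 1.1512·-3.5400 = +4.6522 (running +18.2683)
  i=5: 1.1512·-0.1877 − 3.1826·-2.9700 = +9.2364 (running +27.5047)
  i=6: 3.1826·2.0791 − 1.0931·-0.1877 = +6.8222 (running +34.3269)
Area = |Σ|/2 = |34.3269|/2 = 17.1635

Area at t=0.365: 17.1635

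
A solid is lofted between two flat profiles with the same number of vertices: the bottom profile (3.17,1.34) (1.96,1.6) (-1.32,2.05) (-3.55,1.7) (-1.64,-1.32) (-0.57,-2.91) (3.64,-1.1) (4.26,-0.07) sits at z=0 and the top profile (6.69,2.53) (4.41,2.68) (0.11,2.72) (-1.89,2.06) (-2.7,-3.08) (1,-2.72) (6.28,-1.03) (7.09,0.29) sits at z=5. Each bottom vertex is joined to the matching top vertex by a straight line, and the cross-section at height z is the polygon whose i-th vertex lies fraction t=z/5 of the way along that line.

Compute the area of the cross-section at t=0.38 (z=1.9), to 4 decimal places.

Area at t=0.38: 30.6299

Cross-section at t=0.38: each vertex is (1-t)·p0[i] + t·p1[i].
  v1: (1-0.38)·(3.17,1.34) + 0.38·(6.69,2.53) = (4.5076,1.7922)
  v2: (1-0.38)·(1.96,1.6) + 0.38·(4.41,2.68) = (2.8910,2.0104)
  v3: (1-0.38)·(-1.32,2.05) + 0.38·(0.11,2.72) = (-0.7766,2.3046)
  v4: (1-0.38)·(-3.55,1.7) + 0.38·(-1.89,2.06) = (-2.9192,1.8368)
  v5: (1-0.38)·(-1.64,-1.32) + 0.38·(-2.7,-3.08) = (-2.0428,-1.9888)
  v6: (1-0.38)·(-0.57,-2.91) + 0.38·(1,-2.72) = (0.0266,-2.8378)
  v7: (1-0.38)·(3.64,-1.1) + 0.38·(6.28,-1.03) = (4.6432,-1.0734)
  v8: (1-0.38)·(4.26,-0.07) + 0.38·(7.09,0.29) = (5.3354,0.0668)
Shoelace sum Σ(x_i·y_{i+1} − x_{i+1}·y_i):
  i=1: 4.5076·2.0104 − 2.8910·1.7922 = +3.8808 (running +3.8808)
  i=2: 2.8910·2.3046 − -0.7766·2.0104 = +8.2239 (running +12.1047)
  i=3: -0.7766·1.8368 − -2.9192·2.3046 = +5.3011 (running +17.4058)
  i=4: -2.9192·-1.9888 − -2.0428·1.8368 = +9.5579 (running +26.9638)
  i=5: -2.0428·-2.8378 − 0.0266·-1.9888 = +5.8500 (running +32.8137)
  i=6: 0.0266·-1.0734 − 4.6432·-2.8378 = +13.1479 (running +45.9616)
  i=7: 4.6432·0.0668 − 5.3354·-1.0734 = +6.0372 (running +51.9988)
  i=8: 5.3354·1.7922 − 4.5076·0.0668 = +9.2610 (running +61.2598)
Area = |Σ|/2 = |61.2598|/2 = 30.6299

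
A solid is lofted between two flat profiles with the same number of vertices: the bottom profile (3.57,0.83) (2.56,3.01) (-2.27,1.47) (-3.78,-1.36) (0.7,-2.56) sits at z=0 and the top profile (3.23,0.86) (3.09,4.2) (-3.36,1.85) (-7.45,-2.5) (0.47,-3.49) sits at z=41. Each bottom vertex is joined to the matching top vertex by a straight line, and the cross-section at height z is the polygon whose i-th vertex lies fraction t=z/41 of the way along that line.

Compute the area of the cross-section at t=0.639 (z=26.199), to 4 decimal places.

Area at t=0.639: 37.2683

Cross-section at t=0.639: each vertex is (1-t)·p0[i] + t·p1[i].
  v1: (1-0.639)·(3.57,0.83) + 0.639·(3.23,0.86) = (3.3527,0.8492)
  v2: (1-0.639)·(2.56,3.01) + 0.639·(3.09,4.2) = (2.8987,3.7704)
  v3: (1-0.639)·(-2.27,1.47) + 0.639·(-3.36,1.85) = (-2.9665,1.7128)
  v4: (1-0.639)·(-3.78,-1.36) + 0.639·(-7.45,-2.5) = (-6.1251,-2.0885)
  v5: (1-0.639)·(0.7,-2.56) + 0.639·(0.47,-3.49) = (0.5530,-3.1543)
Shoelace sum Σ(x_i·y_{i+1} − x_{i+1}·y_i):
  i=1: 3.3527·3.7704 − 2.8987·0.8492 = +10.1797 (running +10.1797)
  i=2: 2.8987·1.7128 − -2.9665·3.7704 = +16.1499 (running +26.3296)
  i=3: -2.9665·-2.0885 − -6.1251·1.7128 = +16.6867 (running +43.0163)
  i=4: -6.1251·-3.1543 − 0.5530·-2.0885 = +20.4753 (running +63.4916)
  i=5: 0.5530·0.8492 − 3.3527·-3.1543 = +11.0451 (running +74.5366)
Area = |Σ|/2 = |74.5366|/2 = 37.2683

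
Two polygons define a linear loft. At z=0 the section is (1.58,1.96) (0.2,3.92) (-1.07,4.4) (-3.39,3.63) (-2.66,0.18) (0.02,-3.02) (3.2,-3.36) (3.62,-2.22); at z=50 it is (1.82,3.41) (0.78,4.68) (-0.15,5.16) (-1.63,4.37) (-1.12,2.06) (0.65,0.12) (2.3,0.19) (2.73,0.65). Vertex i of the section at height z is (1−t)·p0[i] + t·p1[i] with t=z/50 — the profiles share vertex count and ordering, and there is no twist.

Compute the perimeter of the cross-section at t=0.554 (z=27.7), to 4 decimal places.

Cross-section at t=0.554: each vertex is (1-t)·p0[i] + t·p1[i].
  v1: (1-0.554)·(1.58,1.96) + 0.554·(1.82,3.41) = (1.7130,2.7633)
  v2: (1-0.554)·(0.2,3.92) + 0.554·(0.78,4.68) = (0.5213,4.3410)
  v3: (1-0.554)·(-1.07,4.4) + 0.554·(-0.15,5.16) = (-0.5603,4.8210)
  v4: (1-0.554)·(-3.39,3.63) + 0.554·(-1.63,4.37) = (-2.4150,4.0400)
  v5: (1-0.554)·(-2.66,0.18) + 0.554·(-1.12,2.06) = (-1.8068,1.2215)
  v6: (1-0.554)·(0.02,-3.02) + 0.554·(0.65,0.12) = (0.3690,-1.2804)
  v7: (1-0.554)·(3.2,-3.36) + 0.554·(2.3,0.19) = (2.7014,-1.3933)
  v8: (1-0.554)·(3.62,-2.22) + 0.554·(2.73,0.65) = (3.1269,-0.6300)
Perimeter = Σ |v_{i+1} − v_i|:
  edge 1→2: √(-1.1916² + 1.5777²) = 1.9772 (running 1.9772)
  edge 2→3: √(-1.0816² + 0.4800²) = 1.1834 (running 3.1605)
  edge 3→4: √(-1.8546² + -0.7811²) = 2.0124 (running 5.1730)
  edge 4→5: √(0.6081² + -2.8184²) = 2.8833 (running 8.0563)
  edge 5→6: √(2.1759² + -2.5020²) = 3.3157 (running 11.3720)
  edge 6→7: √(2.3324² + -0.1129²) = 2.3351 (running 13.7071)
  edge 7→8: √(0.4255² + 0.7633²) = 0.8739 (running 14.5810)
  edge 8→1: √(-1.4140² + 3.3933²) = 3.6761 (running 18.2571)
Perimeter = 18.2571

Perimeter at t=0.554: 18.2571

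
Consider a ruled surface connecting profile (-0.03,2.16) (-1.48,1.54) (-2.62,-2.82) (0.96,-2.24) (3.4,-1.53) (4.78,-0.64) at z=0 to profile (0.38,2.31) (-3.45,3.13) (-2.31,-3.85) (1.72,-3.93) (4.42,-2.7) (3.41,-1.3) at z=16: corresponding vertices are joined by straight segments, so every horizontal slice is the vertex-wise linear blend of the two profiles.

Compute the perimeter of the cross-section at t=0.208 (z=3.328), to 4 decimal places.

Perimeter at t=0.208: 19.9180

Cross-section at t=0.208: each vertex is (1-t)·p0[i] + t·p1[i].
  v1: (1-0.208)·(-0.03,2.16) + 0.208·(0.38,2.31) = (0.0553,2.1912)
  v2: (1-0.208)·(-1.48,1.54) + 0.208·(-3.45,3.13) = (-1.8898,1.8707)
  v3: (1-0.208)·(-2.62,-2.82) + 0.208·(-2.31,-3.85) = (-2.5555,-3.0342)
  v4: (1-0.208)·(0.96,-2.24) + 0.208·(1.72,-3.93) = (1.1181,-2.5915)
  v5: (1-0.208)·(3.4,-1.53) + 0.208·(4.42,-2.7) = (3.6122,-1.7734)
  v6: (1-0.208)·(4.78,-0.64) + 0.208·(3.41,-1.3) = (4.4950,-0.7773)
Perimeter = Σ |v_{i+1} − v_i|:
  edge 1→2: √(-1.9450² + -0.3205²) = 1.9713 (running 1.9713)
  edge 2→3: √(-0.6658² + -4.9050²) = 4.9499 (running 6.9212)
  edge 3→4: √(3.6736² + 0.4427²) = 3.7002 (running 10.6214)
  edge 4→5: √(2.4941² + 0.8182²) = 2.6248 (running 13.2462)
  edge 5→6: √(0.8829² + 0.9961²) = 1.3310 (running 14.5773)
  edge 6→1: √(-4.4398² + 2.9685²) = 5.3407 (running 19.9180)
Perimeter = 19.9180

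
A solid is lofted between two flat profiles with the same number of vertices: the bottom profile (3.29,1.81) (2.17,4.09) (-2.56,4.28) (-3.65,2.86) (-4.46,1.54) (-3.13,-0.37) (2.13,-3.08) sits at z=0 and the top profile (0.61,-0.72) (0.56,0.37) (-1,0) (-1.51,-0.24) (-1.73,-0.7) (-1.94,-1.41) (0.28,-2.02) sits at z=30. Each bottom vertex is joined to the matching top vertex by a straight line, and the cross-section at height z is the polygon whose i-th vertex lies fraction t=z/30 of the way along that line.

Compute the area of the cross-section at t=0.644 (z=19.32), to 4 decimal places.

Area at t=0.644: 12.3194

Cross-section at t=0.644: each vertex is (1-t)·p0[i] + t·p1[i].
  v1: (1-0.644)·(3.29,1.81) + 0.644·(0.61,-0.72) = (1.5641,0.1807)
  v2: (1-0.644)·(2.17,4.09) + 0.644·(0.56,0.37) = (1.1332,1.6943)
  v3: (1-0.644)·(-2.56,4.28) + 0.644·(-1,0) = (-1.5554,1.5237)
  v4: (1-0.644)·(-3.65,2.86) + 0.644·(-1.51,-0.24) = (-2.2718,0.8636)
  v5: (1-0.644)·(-4.46,1.54) + 0.644·(-1.73,-0.7) = (-2.7019,0.0974)
  v6: (1-0.644)·(-3.13,-0.37) + 0.644·(-1.94,-1.41) = (-2.3636,-1.0398)
  v7: (1-0.644)·(2.13,-3.08) + 0.644·(0.28,-2.02) = (0.9386,-2.3974)
Shoelace sum Σ(x_i·y_{i+1} − x_{i+1}·y_i):
  i=1: 1.5641·1.6943 − 1.1332·0.1807 = +2.4453 (running +2.4453)
  i=2: 1.1332·1.5237 − -1.5554·1.6943 = +4.3619 (running +6.8072)
  i=3: -1.5554·0.8636 − -2.2718·1.5237 = +2.1183 (running +8.9255)
  i=4: -2.2718·0.0974 − -2.7019·0.8636 = +2.1120 (running +11.0375)
  i=5: -2.7019·-1.0398 − -2.3636·0.0974 = +3.0396 (running +14.0771)
  i=6: -2.3636·-2.3974 − 0.9386·-1.0398 = +6.6424 (running +20.7195)
  i=7: 0.9386·0.1807 − 1.5641·-2.3974 = +3.9192 (running +24.6388)
Area = |Σ|/2 = |24.6388|/2 = 12.3194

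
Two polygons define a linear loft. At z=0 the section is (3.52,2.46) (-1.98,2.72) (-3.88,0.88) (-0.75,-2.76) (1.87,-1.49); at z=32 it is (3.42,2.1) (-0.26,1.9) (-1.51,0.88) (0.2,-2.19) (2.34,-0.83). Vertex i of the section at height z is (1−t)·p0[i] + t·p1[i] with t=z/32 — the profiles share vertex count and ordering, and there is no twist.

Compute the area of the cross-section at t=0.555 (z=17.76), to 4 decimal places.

Area at t=0.555: 17.8502

Cross-section at t=0.555: each vertex is (1-t)·p0[i] + t·p1[i].
  v1: (1-0.555)·(3.52,2.46) + 0.555·(3.42,2.1) = (3.4645,2.2602)
  v2: (1-0.555)·(-1.98,2.72) + 0.555·(-0.26,1.9) = (-1.0254,2.2649)
  v3: (1-0.555)·(-3.88,0.88) + 0.555·(-1.51,0.88) = (-2.5646,0.8800)
  v4: (1-0.555)·(-0.75,-2.76) + 0.555·(0.2,-2.19) = (-0.2227,-2.4436)
  v5: (1-0.555)·(1.87,-1.49) + 0.555·(2.34,-0.83) = (2.1308,-1.1237)
Shoelace sum Σ(x_i·y_{i+1} − x_{i+1}·y_i):
  i=1: 3.4645·2.2649 − -1.0254·2.2602 = +10.1644 (running +10.1644)
  i=2: -1.0254·0.8800 − -2.5646·2.2649 = +4.9063 (running +15.0707)
  i=3: -2.5646·-2.4436 − -0.2227·0.8800 = +6.4631 (running +21.5338)
  i=4: -0.2227·-1.1237 − 2.1308·-2.4436 = +5.4574 (running +26.9912)
  i=5: 2.1308·2.2602 − 3.4645·-1.1237 = +8.7092 (running +35.7004)
Area = |Σ|/2 = |35.7004|/2 = 17.8502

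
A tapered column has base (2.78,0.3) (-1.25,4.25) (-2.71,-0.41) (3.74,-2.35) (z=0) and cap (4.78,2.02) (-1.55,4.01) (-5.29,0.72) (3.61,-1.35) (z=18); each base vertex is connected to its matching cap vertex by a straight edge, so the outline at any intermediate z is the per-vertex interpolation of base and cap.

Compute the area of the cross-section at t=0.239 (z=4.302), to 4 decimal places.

Area at t=0.239: 22.8941

Cross-section at t=0.239: each vertex is (1-t)·p0[i] + t·p1[i].
  v1: (1-0.239)·(2.78,0.3) + 0.239·(4.78,2.02) = (3.2580,0.7111)
  v2: (1-0.239)·(-1.25,4.25) + 0.239·(-1.55,4.01) = (-1.3217,4.1926)
  v3: (1-0.239)·(-2.71,-0.41) + 0.239·(-5.29,0.72) = (-3.3266,-0.1399)
  v4: (1-0.239)·(3.74,-2.35) + 0.239·(3.61,-1.35) = (3.7089,-2.1110)
Shoelace sum Σ(x_i·y_{i+1} − x_{i+1}·y_i):
  i=1: 3.2580·4.1926 − -1.3217·0.7111 = +14.5995 (running +14.5995)
  i=2: -1.3217·-0.1399 − -3.3266·4.1926 = +14.1323 (running +28.7317)
  i=3: -3.3266·-2.1110 − 3.7089·-0.1399 = +7.5415 (running +36.2732)
  i=4: 3.7089·0.7111 − 3.2580·-2.1110 = +9.5150 (running +45.7882)
Area = |Σ|/2 = |45.7882|/2 = 22.8941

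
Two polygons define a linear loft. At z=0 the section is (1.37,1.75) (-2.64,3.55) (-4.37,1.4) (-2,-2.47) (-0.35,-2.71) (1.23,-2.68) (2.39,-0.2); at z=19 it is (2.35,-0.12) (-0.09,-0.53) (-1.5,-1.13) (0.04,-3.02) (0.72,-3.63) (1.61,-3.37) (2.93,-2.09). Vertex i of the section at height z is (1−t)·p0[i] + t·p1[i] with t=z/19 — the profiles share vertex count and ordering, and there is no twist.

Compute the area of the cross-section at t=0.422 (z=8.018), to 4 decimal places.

Area at t=0.422: 18.7142

Cross-section at t=0.422: each vertex is (1-t)·p0[i] + t·p1[i].
  v1: (1-0.422)·(1.37,1.75) + 0.422·(2.35,-0.12) = (1.7836,0.9609)
  v2: (1-0.422)·(-2.64,3.55) + 0.422·(-0.09,-0.53) = (-1.5639,1.8282)
  v3: (1-0.422)·(-4.37,1.4) + 0.422·(-1.5,-1.13) = (-3.1589,0.3323)
  v4: (1-0.422)·(-2,-2.47) + 0.422·(0.04,-3.02) = (-1.1391,-2.7021)
  v5: (1-0.422)·(-0.35,-2.71) + 0.422·(0.72,-3.63) = (0.1015,-3.0982)
  v6: (1-0.422)·(1.23,-2.68) + 0.422·(1.61,-3.37) = (1.3904,-2.9712)
  v7: (1-0.422)·(2.39,-0.2) + 0.422·(2.93,-2.09) = (2.6179,-0.9976)
Shoelace sum Σ(x_i·y_{i+1} − x_{i+1}·y_i):
  i=1: 1.7836·1.8282 − -1.5639·0.9609 = +4.7635 (running +4.7635)
  i=2: -1.5639·0.3323 − -3.1589·1.8282 = +5.2554 (running +10.0189)
  i=3: -3.1589·-2.7021 − -1.1391·0.3323 = +8.9141 (running +18.9330)
  i=4: -1.1391·-3.0982 − 0.1015·-2.7021 = +3.8036 (running +22.7366)
  i=5: 0.1015·-2.9712 − 1.3904·-3.0982 = +4.0060 (running +26.7426)
  i=6: 1.3904·-0.9976 − 2.6179·-2.9712 = +6.3912 (running +33.1338)
  i=7: 2.6179·0.9609 − 1.7836·-0.9976 = +4.2947 (running +37.4285)
Area = |Σ|/2 = |37.4285|/2 = 18.7142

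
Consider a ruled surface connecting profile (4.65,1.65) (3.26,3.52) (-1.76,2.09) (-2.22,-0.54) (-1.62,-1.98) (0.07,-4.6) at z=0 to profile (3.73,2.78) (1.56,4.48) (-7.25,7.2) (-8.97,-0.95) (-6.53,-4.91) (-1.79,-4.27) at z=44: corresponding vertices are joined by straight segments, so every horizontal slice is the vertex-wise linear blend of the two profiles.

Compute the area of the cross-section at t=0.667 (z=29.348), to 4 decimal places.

Cross-section at t=0.667: each vertex is (1-t)·p0[i] + t·p1[i].
  v1: (1-0.667)·(4.65,1.65) + 0.667·(3.73,2.78) = (4.0364,2.4037)
  v2: (1-0.667)·(3.26,3.52) + 0.667·(1.56,4.48) = (2.1261,4.1603)
  v3: (1-0.667)·(-1.76,2.09) + 0.667·(-7.25,7.2) = (-5.4218,5.4984)
  v4: (1-0.667)·(-2.22,-0.54) + 0.667·(-8.97,-0.95) = (-6.7223,-0.8135)
  v5: (1-0.667)·(-1.62,-1.98) + 0.667·(-6.53,-4.91) = (-4.8950,-3.9343)
  v6: (1-0.667)·(0.07,-4.6) + 0.667·(-1.79,-4.27) = (-1.1706,-4.3799)
Shoelace sum Σ(x_i·y_{i+1} − x_{i+1}·y_i):
  i=1: 4.0364·4.1603 − 2.1261·2.4037 = +11.6820 (running +11.6820)
  i=2: 2.1261·5.4984 − -5.4218·4.1603 = +34.2466 (running +45.9287)
  i=3: -5.4218·-0.8135 − -6.7223·5.4984 = +41.3719 (running +87.3006)
  i=4: -6.7223·-3.9343 − -4.8950·-0.8135 = +22.4655 (running +109.7661)
  i=5: -4.8950·-4.3799 − -1.1706·-3.9343 = +16.8338 (running +126.5999)
  i=6: -1.1706·2.4037 − 4.0364·-4.3799 = +14.8650 (running +141.4649)
Area = |Σ|/2 = |141.4649|/2 = 70.7325

Area at t=0.667: 70.7325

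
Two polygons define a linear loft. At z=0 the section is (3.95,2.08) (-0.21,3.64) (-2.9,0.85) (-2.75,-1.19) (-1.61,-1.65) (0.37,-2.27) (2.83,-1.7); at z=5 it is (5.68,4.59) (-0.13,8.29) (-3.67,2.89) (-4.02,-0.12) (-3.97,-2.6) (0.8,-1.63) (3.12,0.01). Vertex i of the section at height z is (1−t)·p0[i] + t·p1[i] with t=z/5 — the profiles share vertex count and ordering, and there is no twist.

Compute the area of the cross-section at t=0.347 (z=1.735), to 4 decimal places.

Cross-section at t=0.347: each vertex is (1-t)·p0[i] + t·p1[i].
  v1: (1-0.347)·(3.95,2.08) + 0.347·(5.68,4.59) = (4.5503,2.9510)
  v2: (1-0.347)·(-0.21,3.64) + 0.347·(-0.13,8.29) = (-0.1822,5.2535)
  v3: (1-0.347)·(-2.9,0.85) + 0.347·(-3.67,2.89) = (-3.1672,1.5579)
  v4: (1-0.347)·(-2.75,-1.19) + 0.347·(-4.02,-0.12) = (-3.1907,-0.8187)
  v5: (1-0.347)·(-1.61,-1.65) + 0.347·(-3.97,-2.6) = (-2.4289,-1.9796)
  v6: (1-0.347)·(0.37,-2.27) + 0.347·(0.8,-1.63) = (0.5192,-2.0479)
  v7: (1-0.347)·(2.83,-1.7) + 0.347·(3.12,0.01) = (2.9306,-1.1066)
Shoelace sum Σ(x_i·y_{i+1} − x_{i+1}·y_i):
  i=1: 4.5503·5.2535 − -0.1822·2.9510 = +24.4431 (running +24.4431)
  i=2: -0.1822·1.5579 − -3.1672·5.2535 = +16.3551 (running +40.7981)
  i=3: -3.1672·-0.8187 − -3.1907·1.5579 = +7.5637 (running +48.3619)
  i=4: -3.1907·-1.9796 − -2.4289·-0.8187 = +4.3279 (running +52.6897)
  i=5: -2.4289·-2.0479 − 0.5192·-1.9796 = +6.0021 (running +58.6918)
  i=6: 0.5192·-1.1066 − 2.9306·-2.0479 = +5.4271 (running +64.1189)
  i=7: 2.9306·2.9510 − 4.5503·-1.1066 = +13.6837 (running +77.8027)
Area = |Σ|/2 = |77.8027|/2 = 38.9013

Area at t=0.347: 38.9013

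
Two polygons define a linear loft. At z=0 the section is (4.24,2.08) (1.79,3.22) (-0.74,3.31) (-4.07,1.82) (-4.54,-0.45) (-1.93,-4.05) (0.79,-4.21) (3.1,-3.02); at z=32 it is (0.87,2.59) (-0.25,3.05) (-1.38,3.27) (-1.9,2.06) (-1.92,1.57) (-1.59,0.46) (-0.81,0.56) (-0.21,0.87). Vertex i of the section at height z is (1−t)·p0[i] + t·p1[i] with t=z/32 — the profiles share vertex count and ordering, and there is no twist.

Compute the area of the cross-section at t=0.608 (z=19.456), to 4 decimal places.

Area at t=0.608: 17.0516

Cross-section at t=0.608: each vertex is (1-t)·p0[i] + t·p1[i].
  v1: (1-0.608)·(4.24,2.08) + 0.608·(0.87,2.59) = (2.1910,2.3901)
  v2: (1-0.608)·(1.79,3.22) + 0.608·(-0.25,3.05) = (0.5497,3.1166)
  v3: (1-0.608)·(-0.74,3.31) + 0.608·(-1.38,3.27) = (-1.1291,3.2857)
  v4: (1-0.608)·(-4.07,1.82) + 0.608·(-1.9,2.06) = (-2.7506,1.9659)
  v5: (1-0.608)·(-4.54,-0.45) + 0.608·(-1.92,1.57) = (-2.9470,0.7782)
  v6: (1-0.608)·(-1.93,-4.05) + 0.608·(-1.59,0.46) = (-1.7233,-1.3079)
  v7: (1-0.608)·(0.79,-4.21) + 0.608·(-0.81,0.56) = (-0.1828,-1.3098)
  v8: (1-0.608)·(3.1,-3.02) + 0.608·(-0.21,0.87) = (1.0875,-0.6549)
Shoelace sum Σ(x_i·y_{i+1} − x_{i+1}·y_i):
  i=1: 2.1910·3.1166 − 0.5497·2.3901 = +5.5149 (running +5.5149)
  i=2: 0.5497·3.2857 − -1.1291·3.1166 = +5.3251 (running +10.8400)
  i=3: -1.1291·1.9659 − -2.7506·3.2857 = +6.8180 (running +17.6580)
  i=4: -2.7506·0.7782 − -2.9470·1.9659 = +3.6532 (running +21.3112)
  i=5: -2.9470·-1.3079 − -1.7233·0.7782 = +5.1955 (running +26.5067)
  i=6: -1.7233·-1.3098 − -0.1828·-1.3079 = +2.0181 (running +28.5248)
  i=7: -0.1828·-0.6549 − 1.0875·-1.3098 = +1.5442 (running +30.0690)
  i=8: 1.0875·2.3901 − 2.1910·-0.6549 = +4.0341 (running +34.1031)
Area = |Σ|/2 = |34.1031|/2 = 17.0516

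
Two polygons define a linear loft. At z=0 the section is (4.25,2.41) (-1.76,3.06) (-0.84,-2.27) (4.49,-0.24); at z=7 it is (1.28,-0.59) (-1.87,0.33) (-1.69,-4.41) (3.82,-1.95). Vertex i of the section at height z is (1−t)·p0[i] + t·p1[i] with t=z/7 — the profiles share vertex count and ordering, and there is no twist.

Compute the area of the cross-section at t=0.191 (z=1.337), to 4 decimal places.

Cross-section at t=0.191: each vertex is (1-t)·p0[i] + t·p1[i].
  v1: (1-0.191)·(4.25,2.41) + 0.191·(1.28,-0.59) = (3.6827,1.8370)
  v2: (1-0.191)·(-1.76,3.06) + 0.191·(-1.87,0.33) = (-1.7810,2.5386)
  v3: (1-0.191)·(-0.84,-2.27) + 0.191·(-1.69,-4.41) = (-1.0023,-2.6787)
  v4: (1-0.191)·(4.49,-0.24) + 0.191·(3.82,-1.95) = (4.3620,-0.5666)
Shoelace sum Σ(x_i·y_{i+1} − x_{i+1}·y_i):
  i=1: 3.6827·2.5386 − -1.7810·1.8370 = +12.6206 (running +12.6206)
  i=2: -1.7810·-2.6787 − -1.0023·2.5386 = +7.3154 (running +19.9360)
  i=3: -1.0023·-0.5666 − 4.3620·-2.6787 = +12.2527 (running +32.1887)
  i=4: 4.3620·1.8370 − 3.6827·-0.5666 = +10.0997 (running +42.2884)
Area = |Σ|/2 = |42.2884|/2 = 21.1442

Area at t=0.191: 21.1442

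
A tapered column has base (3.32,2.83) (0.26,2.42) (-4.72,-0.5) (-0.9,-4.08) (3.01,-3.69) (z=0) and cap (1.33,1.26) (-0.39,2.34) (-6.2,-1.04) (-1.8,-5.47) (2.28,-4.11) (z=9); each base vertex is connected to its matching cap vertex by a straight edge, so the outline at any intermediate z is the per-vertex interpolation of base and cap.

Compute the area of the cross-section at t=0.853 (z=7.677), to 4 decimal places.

Area at t=0.853: 38.9779

Cross-section at t=0.853: each vertex is (1-t)·p0[i] + t·p1[i].
  v1: (1-0.853)·(3.32,2.83) + 0.853·(1.33,1.26) = (1.6225,1.4908)
  v2: (1-0.853)·(0.26,2.42) + 0.853·(-0.39,2.34) = (-0.2944,2.3518)
  v3: (1-0.853)·(-4.72,-0.5) + 0.853·(-6.2,-1.04) = (-5.9824,-0.9606)
  v4: (1-0.853)·(-0.9,-4.08) + 0.853·(-1.8,-5.47) = (-1.6677,-5.2657)
  v5: (1-0.853)·(3.01,-3.69) + 0.853·(2.28,-4.11) = (2.3873,-4.0483)
Shoelace sum Σ(x_i·y_{i+1} − x_{i+1}·y_i):
  i=1: 1.6225·2.3518 − -0.2944·1.4908 = +4.2548 (running +4.2548)
  i=2: -0.2944·-0.9606 − -5.9824·2.3518 = +14.3521 (running +18.6069)
  i=3: -5.9824·-5.2657 − -1.6677·-0.9606 = +29.8995 (running +48.5064)
  i=4: -1.6677·-4.0483 − 2.3873·-5.2657 = +19.3221 (running +67.8285)
  i=5: 2.3873·1.4908 − 1.6225·-4.0483 = +10.1274 (running +77.9559)
Area = |Σ|/2 = |77.9559|/2 = 38.9779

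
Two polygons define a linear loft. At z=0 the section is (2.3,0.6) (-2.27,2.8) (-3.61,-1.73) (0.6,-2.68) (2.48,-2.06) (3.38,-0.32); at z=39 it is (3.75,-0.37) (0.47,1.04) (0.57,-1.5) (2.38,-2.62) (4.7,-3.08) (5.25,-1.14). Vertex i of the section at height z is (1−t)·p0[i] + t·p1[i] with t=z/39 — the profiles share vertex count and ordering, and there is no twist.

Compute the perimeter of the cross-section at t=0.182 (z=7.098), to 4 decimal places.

Perimeter at t=0.182: 18.4313

Cross-section at t=0.182: each vertex is (1-t)·p0[i] + t·p1[i].
  v1: (1-0.182)·(2.3,0.6) + 0.182·(3.75,-0.37) = (2.5639,0.4235)
  v2: (1-0.182)·(-2.27,2.8) + 0.182·(0.47,1.04) = (-1.7713,2.4797)
  v3: (1-0.182)·(-3.61,-1.73) + 0.182·(0.57,-1.5) = (-2.8492,-1.6881)
  v4: (1-0.182)·(0.6,-2.68) + 0.182·(2.38,-2.62) = (0.9240,-2.6691)
  v5: (1-0.182)·(2.48,-2.06) + 0.182·(4.7,-3.08) = (2.8840,-2.2456)
  v6: (1-0.182)·(3.38,-0.32) + 0.182·(5.25,-1.14) = (3.7203,-0.4692)
Perimeter = Σ |v_{i+1} − v_i|:
  edge 1→2: √(-4.3352² + 2.0562²) = 4.7981 (running 4.7981)
  edge 2→3: √(-1.0779² + -4.1678²) = 4.3050 (running 9.1031)
  edge 3→4: √(3.7732² + -0.9809²) = 3.8986 (running 13.0017)
  edge 4→5: √(1.9601² + 0.4234²) = 2.0053 (running 15.0070)
  edge 5→6: √(0.8363² + 1.7764²) = 1.9634 (running 16.9704)
  edge 6→1: √(-1.1564² + 0.8927²) = 1.4609 (running 18.4313)
Perimeter = 18.4313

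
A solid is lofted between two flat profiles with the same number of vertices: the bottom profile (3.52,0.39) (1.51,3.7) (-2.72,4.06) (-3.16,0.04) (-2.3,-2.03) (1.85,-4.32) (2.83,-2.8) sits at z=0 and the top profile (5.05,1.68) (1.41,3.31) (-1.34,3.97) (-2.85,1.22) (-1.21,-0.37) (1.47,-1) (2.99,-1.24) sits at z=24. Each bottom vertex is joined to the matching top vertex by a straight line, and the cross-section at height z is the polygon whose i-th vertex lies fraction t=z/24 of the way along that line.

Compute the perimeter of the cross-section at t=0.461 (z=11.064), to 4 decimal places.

Cross-section at t=0.461: each vertex is (1-t)·p0[i] + t·p1[i].
  v1: (1-0.461)·(3.52,0.39) + 0.461·(5.05,1.68) = (4.2253,0.9847)
  v2: (1-0.461)·(1.51,3.7) + 0.461·(1.41,3.31) = (1.4639,3.5202)
  v3: (1-0.461)·(-2.72,4.06) + 0.461·(-1.34,3.97) = (-2.0838,4.0185)
  v4: (1-0.461)·(-3.16,0.04) + 0.461·(-2.85,1.22) = (-3.0171,0.5840)
  v5: (1-0.461)·(-2.3,-2.03) + 0.461·(-1.21,-0.37) = (-1.7975,-1.2647)
  v6: (1-0.461)·(1.85,-4.32) + 0.461·(1.47,-1) = (1.6748,-2.7895)
  v7: (1-0.461)·(2.83,-2.8) + 0.461·(2.99,-1.24) = (2.9038,-2.0808)
Perimeter = Σ |v_{i+1} − v_i|:
  edge 1→2: √(-2.7614² + 2.5355²) = 3.7489 (running 3.7489)
  edge 2→3: √(-3.5477² + 0.4983²) = 3.5825 (running 7.3315)
  edge 3→4: √(-0.9333² + -3.4345²) = 3.5591 (running 10.8905)
  edge 4→5: √(1.2196² + -1.8487²) = 2.2148 (running 13.1053)
  edge 5→6: √(3.4723² + -1.5247²) = 3.7923 (running 16.8976)
  edge 6→7: √(1.2289² + 0.7086²) = 1.4186 (running 18.3162)
  edge 7→1: √(1.3216² + 3.0655²) = 3.3383 (running 21.6545)
Perimeter = 21.6545

Perimeter at t=0.461: 21.6545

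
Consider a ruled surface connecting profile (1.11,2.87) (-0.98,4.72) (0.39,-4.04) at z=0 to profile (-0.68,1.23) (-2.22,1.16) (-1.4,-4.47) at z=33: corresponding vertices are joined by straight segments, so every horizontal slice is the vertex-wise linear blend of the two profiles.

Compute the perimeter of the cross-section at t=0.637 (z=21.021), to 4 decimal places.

Cross-section at t=0.637: each vertex is (1-t)·p0[i] + t·p1[i].
  v1: (1-0.637)·(1.11,2.87) + 0.637·(-0.68,1.23) = (-0.0302,1.8253)
  v2: (1-0.637)·(-0.98,4.72) + 0.637·(-2.22,1.16) = (-1.7699,2.4523)
  v3: (1-0.637)·(0.39,-4.04) + 0.637·(-1.4,-4.47) = (-0.7502,-4.3139)
Perimeter = Σ |v_{i+1} − v_i|:
  edge 1→2: √(-1.7397² + 0.6270²) = 1.8492 (running 1.8492)
  edge 2→3: √(1.0197² + -6.7662²) = 6.8426 (running 8.6918)
  edge 3→1: √(0.7200² + 6.1392²) = 6.1813 (running 14.8731)
Perimeter = 14.8731

Perimeter at t=0.637: 14.8731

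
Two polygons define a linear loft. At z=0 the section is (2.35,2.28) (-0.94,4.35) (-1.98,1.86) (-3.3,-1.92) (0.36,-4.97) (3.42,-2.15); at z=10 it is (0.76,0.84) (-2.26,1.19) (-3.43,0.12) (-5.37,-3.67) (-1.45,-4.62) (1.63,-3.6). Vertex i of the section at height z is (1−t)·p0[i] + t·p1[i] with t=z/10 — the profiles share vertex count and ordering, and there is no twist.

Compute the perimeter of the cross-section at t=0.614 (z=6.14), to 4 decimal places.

Perimeter at t=0.614: 21.6635

Cross-section at t=0.614: each vertex is (1-t)·p0[i] + t·p1[i].
  v1: (1-0.614)·(2.35,2.28) + 0.614·(0.76,0.84) = (1.3737,1.3958)
  v2: (1-0.614)·(-0.94,4.35) + 0.614·(-2.26,1.19) = (-1.7505,2.4098)
  v3: (1-0.614)·(-1.98,1.86) + 0.614·(-3.43,0.12) = (-2.8703,0.7916)
  v4: (1-0.614)·(-3.3,-1.92) + 0.614·(-5.37,-3.67) = (-4.5710,-2.9945)
  v5: (1-0.614)·(0.36,-4.97) + 0.614·(-1.45,-4.62) = (-0.7513,-4.7551)
  v6: (1-0.614)·(3.42,-2.15) + 0.614·(1.63,-3.6) = (2.3209,-3.0403)
Perimeter = Σ |v_{i+1} − v_i|:
  edge 1→2: √(-3.1242² + 1.0139²) = 3.2846 (running 3.2846)
  edge 2→3: √(-1.1198² + -1.6181²) = 1.9678 (running 5.2524)
  edge 3→4: √(-1.7007² + -3.7861²) = 4.1506 (running 9.4030)
  edge 4→5: √(3.8196² + -1.7606²) = 4.2059 (running 13.6089)
  edge 5→6: √(3.0723² + 1.7148²) = 3.5184 (running 17.1273)
  edge 6→1: √(-0.9472² + 4.4361²) = 4.5361 (running 21.6635)
Perimeter = 21.6635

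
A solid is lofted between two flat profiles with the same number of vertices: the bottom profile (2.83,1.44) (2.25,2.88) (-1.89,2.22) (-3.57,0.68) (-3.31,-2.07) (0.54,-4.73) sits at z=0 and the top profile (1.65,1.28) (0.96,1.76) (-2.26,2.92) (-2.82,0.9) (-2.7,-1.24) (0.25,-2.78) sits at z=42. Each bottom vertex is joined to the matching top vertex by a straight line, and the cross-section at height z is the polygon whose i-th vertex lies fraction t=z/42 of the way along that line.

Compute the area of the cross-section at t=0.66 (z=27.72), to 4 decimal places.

Area at t=0.66: 21.2395

Cross-section at t=0.66: each vertex is (1-t)·p0[i] + t·p1[i].
  v1: (1-0.66)·(2.83,1.44) + 0.66·(1.65,1.28) = (2.0512,1.3344)
  v2: (1-0.66)·(2.25,2.88) + 0.66·(0.96,1.76) = (1.3986,2.1408)
  v3: (1-0.66)·(-1.89,2.22) + 0.66·(-2.26,2.92) = (-2.1342,2.6820)
  v4: (1-0.66)·(-3.57,0.68) + 0.66·(-2.82,0.9) = (-3.0750,0.8252)
  v5: (1-0.66)·(-3.31,-2.07) + 0.66·(-2.7,-1.24) = (-2.9074,-1.5222)
  v6: (1-0.66)·(0.54,-4.73) + 0.66·(0.25,-2.78) = (0.3486,-3.4430)
Shoelace sum Σ(x_i·y_{i+1} − x_{i+1}·y_i):
  i=1: 2.0512·2.1408 − 1.3986·1.3344 = +2.5249 (running +2.5249)
  i=2: 1.3986·2.6820 − -2.1342·2.1408 = +8.3199 (running +10.8449)
  i=3: -2.1342·0.8252 − -3.0750·2.6820 = +6.4860 (running +17.3309)
  i=4: -3.0750·-1.5222 − -2.9074·0.8252 = +7.0800 (running +24.4108)
  i=5: -2.9074·-3.4430 − 0.3486·-1.5222 = +10.5408 (running +34.9516)
  i=6: 0.3486·1.3344 − 2.0512·-3.4430 = +7.5275 (running +42.4791)
Area = |Σ|/2 = |42.4791|/2 = 21.2395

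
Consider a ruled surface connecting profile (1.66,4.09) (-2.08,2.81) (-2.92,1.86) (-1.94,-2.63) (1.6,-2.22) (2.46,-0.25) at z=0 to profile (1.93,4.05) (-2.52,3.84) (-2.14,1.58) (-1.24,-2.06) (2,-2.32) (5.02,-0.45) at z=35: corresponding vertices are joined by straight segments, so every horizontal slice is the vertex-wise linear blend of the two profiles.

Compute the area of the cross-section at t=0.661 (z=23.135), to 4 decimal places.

Cross-section at t=0.661: each vertex is (1-t)·p0[i] + t·p1[i].
  v1: (1-0.661)·(1.66,4.09) + 0.661·(1.93,4.05) = (1.8385,4.0636)
  v2: (1-0.661)·(-2.08,2.81) + 0.661·(-2.52,3.84) = (-2.3708,3.4908)
  v3: (1-0.661)·(-2.92,1.86) + 0.661·(-2.14,1.58) = (-2.4044,1.6749)
  v4: (1-0.661)·(-1.94,-2.63) + 0.661·(-1.24,-2.06) = (-1.4773,-2.2532)
  v5: (1-0.661)·(1.6,-2.22) + 0.661·(2,-2.32) = (1.8644,-2.2861)
  v6: (1-0.661)·(2.46,-0.25) + 0.661·(5.02,-0.45) = (4.1522,-0.3822)
Shoelace sum Σ(x_i·y_{i+1} − x_{i+1}·y_i):
  i=1: 1.8385·3.4908 − -2.3708·4.0636 = +16.0518 (running +16.0518)
  i=2: -2.3708·1.6749 − -2.4044·3.4908 = +4.4225 (running +20.4743)
  i=3: -2.4044·-2.2532 − -1.4773·1.6749 = +7.8921 (running +28.3664)
  i=4: -1.4773·-2.2861 − 1.8644·-2.2532 = +7.5782 (running +35.9445)
  i=5: 1.8644·-0.3822 − 4.1522·-2.2861 = +8.7797 (running +44.7242)
  i=6: 4.1522·4.0636 − 1.8385·-0.3822 = +17.5752 (running +62.2994)
Area = |Σ|/2 = |62.2994|/2 = 31.1497

Area at t=0.661: 31.1497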